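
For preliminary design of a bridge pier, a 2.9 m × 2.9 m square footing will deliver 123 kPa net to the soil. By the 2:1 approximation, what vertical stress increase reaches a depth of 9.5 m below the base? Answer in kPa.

Δσ_z ≈ 6.73 kPa

By the 2:1 method the load spreads at 1 horizontal : 2 vertical, so at depth z the loaded area has grown by z in each plan dimension:
Δσ = qBL/((B+z)(L+z)) = 123×2.9×2.9/((2.9+9.5)(2.9+9.5)) = 6.7276 kPa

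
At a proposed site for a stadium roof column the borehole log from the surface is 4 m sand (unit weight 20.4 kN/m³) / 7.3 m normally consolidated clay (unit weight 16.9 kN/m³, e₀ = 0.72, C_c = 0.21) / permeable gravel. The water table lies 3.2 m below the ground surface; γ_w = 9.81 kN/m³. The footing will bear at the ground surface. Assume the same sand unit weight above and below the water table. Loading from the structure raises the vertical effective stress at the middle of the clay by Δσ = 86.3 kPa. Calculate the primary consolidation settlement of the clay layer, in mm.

S_c ≈ 242 mm

Mid-depth of clay below the ground surface: z = 4 + 7.3/2 = 7.65 m.
Total vertical stress at mid-clay: σ_v = 20.4×4 + 16.9×3.65 = 143.28 kPa.
Pore pressure: u = 9.81×(7.65 − 3.2) = 43.655 kPa.
Initial effective stress: σ'_0 = σ_v − u = 143.28 − 43.655 = 99.625 kPa.
Final effective stress: σ'_f = σ'_0 + Δσ = 99.625 + 86.3 = 185.93 kPa.
Normally consolidated clay, so the full stress increment lies on the virgin compression line:
S_c = C_c·H/(1+e₀)·log₁₀(σ'_f/σ'_0) = 0.21×7.3/(1+0.72)×log₁₀(185.93/99.625)
    = 0.89128 × 0.27098 = 0.2415 m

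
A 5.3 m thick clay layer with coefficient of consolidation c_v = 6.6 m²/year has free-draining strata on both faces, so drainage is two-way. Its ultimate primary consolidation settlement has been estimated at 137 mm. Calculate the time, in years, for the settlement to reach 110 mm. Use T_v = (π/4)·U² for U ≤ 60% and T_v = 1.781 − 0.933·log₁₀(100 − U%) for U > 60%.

Drainage path length: H_d = H/2 = 2.65 m (double drainage).
U = S(t)/S_ult = 110/137 = 0.8029.
U > 60%: T_v = 1.781 − 0.933·log₁₀(100 − 80.292) = 0.5731.
t = T_v·H_d²/c_v = 0.5731×2.65²/6.6 = 0.6098 years.

t ≈ 0.61 years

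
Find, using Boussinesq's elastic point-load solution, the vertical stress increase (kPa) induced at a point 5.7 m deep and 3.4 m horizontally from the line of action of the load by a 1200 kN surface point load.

Boussinesq vertical stress below a point load on an elastic half-space:
Δσ_z = 3P/(2πz²) · [1 + (r/z)²]^(−5/2)
r/z = 3.4/5.7 = 0.59649; [1+(r/z)²]^(−5/2) = 0.46721.
Δσ_z = 3×1200/(2π×5.7²) × 0.46721 = 17.635 × 0.46721 = 8.239 kPa

Δσ_z ≈ 8.24 kPa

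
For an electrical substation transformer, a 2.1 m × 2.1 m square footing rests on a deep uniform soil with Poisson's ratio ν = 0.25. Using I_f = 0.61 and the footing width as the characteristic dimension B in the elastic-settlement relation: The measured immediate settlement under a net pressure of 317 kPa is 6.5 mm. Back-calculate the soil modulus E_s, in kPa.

S_e = q·B·(1−ν²)/E_s · I_f  ⇒  E_s = q·B·(1−ν²)·I_f / S_e.
E_s = 317 × 2.1 × 0.9375 × 0.61 / 0.0065 = 58570 kPa

E_s ≈ 58600 kPa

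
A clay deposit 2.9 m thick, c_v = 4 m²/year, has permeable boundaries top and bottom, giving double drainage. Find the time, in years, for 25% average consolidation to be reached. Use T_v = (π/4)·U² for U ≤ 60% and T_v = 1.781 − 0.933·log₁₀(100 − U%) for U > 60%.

Drainage path length: H_d = H/2 = 1.45 m (double drainage).
U ≤ 60%: T_v = (π/4)·U² = (π/4)×0.25² = 0.049087.
t = T_v·H_d²/c_v = 0.049087×1.45²/4 = 0.0258 years.

t ≈ 0.0258 years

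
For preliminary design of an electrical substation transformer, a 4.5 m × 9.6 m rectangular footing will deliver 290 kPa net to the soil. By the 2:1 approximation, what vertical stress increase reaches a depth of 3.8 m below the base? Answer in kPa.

Δσ_z ≈ 113 kPa

By the 2:1 method the load spreads at 1 horizontal : 2 vertical, so at depth z the loaded area has grown by z in each plan dimension:
Δσ = qBL/((B+z)(L+z)) = 290×4.5×9.6/((4.5+3.8)(9.6+3.8)) = 112.64 kPa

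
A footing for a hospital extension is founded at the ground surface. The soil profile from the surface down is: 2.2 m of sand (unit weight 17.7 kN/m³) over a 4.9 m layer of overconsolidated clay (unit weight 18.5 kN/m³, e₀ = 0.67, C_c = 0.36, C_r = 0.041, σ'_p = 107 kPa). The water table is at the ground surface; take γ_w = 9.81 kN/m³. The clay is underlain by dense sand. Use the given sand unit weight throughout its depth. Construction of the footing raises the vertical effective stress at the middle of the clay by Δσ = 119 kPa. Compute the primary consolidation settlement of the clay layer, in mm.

Mid-depth of clay below the ground surface: z = 2.2 + 4.9/2 = 4.65 m.
Total vertical stress at mid-clay: σ_v = 17.7×2.2 + 18.5×2.45 = 84.265 kPa.
Pore pressure: u = 9.81×(4.65 − 0) = 45.617 kPa.
Initial effective stress: σ'_0 = σ_v − u = 84.265 − 45.617 = 38.648 kPa.
Final effective stress: σ'_f = 38.648 + 119 = 157.65 kPa.
σ'_f = 157.65 > σ'_p = 107 kPa, so the stress path crosses the preconsolidation pressure — recompression up to σ'_p, then virgin compression beyond:
S_c = H/(1+e₀)·[C_r·log₁₀(σ'_p/σ'_0) + C_c·log₁₀(σ'_f/σ'_p)]
    = 4.9/1.67 × [0.041×log₁₀(107/38.648) + 0.36×log₁₀(157.65/107)]
    = 2.9341 × [0.018133 + 0.060592] = 0.231 m

S_c ≈ 231 mm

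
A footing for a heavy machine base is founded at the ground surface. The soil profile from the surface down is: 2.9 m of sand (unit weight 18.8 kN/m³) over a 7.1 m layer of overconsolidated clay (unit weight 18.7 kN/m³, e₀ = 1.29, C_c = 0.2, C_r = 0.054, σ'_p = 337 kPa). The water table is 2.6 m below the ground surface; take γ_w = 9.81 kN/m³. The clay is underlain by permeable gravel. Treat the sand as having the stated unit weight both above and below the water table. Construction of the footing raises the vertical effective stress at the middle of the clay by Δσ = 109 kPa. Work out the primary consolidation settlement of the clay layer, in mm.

Mid-depth of clay below the ground surface: z = 2.9 + 7.1/2 = 6.45 m.
Total vertical stress at mid-clay: σ_v = 18.8×2.9 + 18.7×3.55 = 120.91 kPa.
Pore pressure: u = 9.81×(6.45 − 2.6) = 37.769 kPa.
Initial effective stress: σ'_0 = σ_v − u = 120.91 − 37.769 = 83.141 kPa.
Final effective stress: σ'_f = 83.141 + 109 = 192.14 kPa.
σ'_f = 192.14 ≤ σ'_p = 337 kPa, so the clay remains overconsolidated and only the recompression index applies:
S_c = C_r·H/(1+e₀)·log₁₀(σ'_f/σ'_0) = 0.054×7.1/2.29×log₁₀(192.14/83.141)
    = 0.16742 × 0.3638 = 0.06091 m

S_c ≈ 60.9 mm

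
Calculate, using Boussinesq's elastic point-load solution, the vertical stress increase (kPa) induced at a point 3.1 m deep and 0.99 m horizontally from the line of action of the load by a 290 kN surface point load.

Δσ_z ≈ 11.3 kPa

Boussinesq vertical stress below a point load on an elastic half-space:
Δσ_z = 3P/(2πz²) · [1 + (r/z)²]^(−5/2)
r/z = 0.99/3.1 = 0.31935; [1+(r/z)²]^(−5/2) = 0.78444.
Δσ_z = 3×290/(2π×3.1²) × 0.78444 = 14.408 × 0.78444 = 11.3 kPa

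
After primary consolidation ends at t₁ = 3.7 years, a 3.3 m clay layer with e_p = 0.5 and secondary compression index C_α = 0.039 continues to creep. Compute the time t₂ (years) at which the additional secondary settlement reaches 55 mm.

t₂ ≈ 16.2 years

S_s = C_α·H/(1+e_p)·log₁₀(t₂/t₁) ⇒ log₁₀(t₂/t₁) = S_s·(1+e_p)/(C_α·H).
log₁₀(t₂/t₁) = 0.055 × (1+0.5) / (0.039×3.3) = 0.641
t₂ = t₁ × 10^0.641 = 3.7 × 4.375 = 16.19 years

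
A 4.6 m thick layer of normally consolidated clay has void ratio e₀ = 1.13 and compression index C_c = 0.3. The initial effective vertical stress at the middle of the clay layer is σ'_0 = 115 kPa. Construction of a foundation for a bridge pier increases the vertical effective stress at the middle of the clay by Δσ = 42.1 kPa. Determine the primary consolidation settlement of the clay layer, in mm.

S_c ≈ 87.8 mm

Final effective stress: σ'_f = σ'_0 + Δσ = 115 + 42.1 = 157.1 kPa.
Normally consolidated clay, so the full stress increment lies on the virgin compression line:
S_c = C_c·H/(1+e₀)·log₁₀(σ'_f/σ'_0) = 0.3×4.6/(1+1.13)×log₁₀(157.1/115)
    = 0.64789 × 0.13548 = 0.08778 m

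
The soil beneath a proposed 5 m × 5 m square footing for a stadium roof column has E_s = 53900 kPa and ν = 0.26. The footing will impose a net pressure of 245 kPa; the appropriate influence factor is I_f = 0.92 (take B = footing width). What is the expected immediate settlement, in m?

Immediate (elastic) settlement: S_e = q·B·(1−ν²)/E_s · I_f.
S_e = 245 × 5 × (1 − 0.26²) / 53900 × 0.92
    = 245 × 5 × 0.9324 / 53900 × 0.92
    = 0.0195 m

S_e ≈ 0.0195 m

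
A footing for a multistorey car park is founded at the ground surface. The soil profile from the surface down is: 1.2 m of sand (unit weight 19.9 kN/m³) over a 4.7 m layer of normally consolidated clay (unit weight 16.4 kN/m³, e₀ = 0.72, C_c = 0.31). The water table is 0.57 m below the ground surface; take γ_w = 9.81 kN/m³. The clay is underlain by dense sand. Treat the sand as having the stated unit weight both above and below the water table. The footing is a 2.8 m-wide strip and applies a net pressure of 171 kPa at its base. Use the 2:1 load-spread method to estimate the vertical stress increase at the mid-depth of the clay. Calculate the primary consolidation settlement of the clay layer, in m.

S_c ≈ 0.436 m

Mid-depth of clay below the ground surface: z = 1.2 + 4.7/2 = 3.55 m.
Total vertical stress at mid-clay: σ_v = 19.9×1.2 + 16.4×2.35 = 62.42 kPa.
Pore pressure: u = 9.81×(3.55 − 0.57) = 29.234 kPa.
Initial effective stress: σ'_0 = σ_v − u = 62.42 − 29.234 = 33.186 kPa.
Stress increase at mid-clay by the 2:1 spreading method:
Δσ = qB/(B+z) = 171×2.8/(2.8+3.55) = 75.402 kPa
Final effective stress: σ'_f = σ'_0 + Δσ = 33.186 + 75.402 = 108.59 kPa.
Normally consolidated clay, so the full stress increment lies on the virgin compression line:
S_c = C_c·H/(1+e₀)·log₁₀(σ'_f/σ'_0) = 0.31×4.7/(1+0.72)×log₁₀(108.59/33.186)
    = 0.84709 × 0.51483 = 0.4361 m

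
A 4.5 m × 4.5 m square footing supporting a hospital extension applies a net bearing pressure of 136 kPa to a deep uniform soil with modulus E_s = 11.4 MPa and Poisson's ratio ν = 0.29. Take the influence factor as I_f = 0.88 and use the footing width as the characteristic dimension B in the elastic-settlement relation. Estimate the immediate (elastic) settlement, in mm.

S_e ≈ 43.3 mm

Immediate (elastic) settlement: S_e = q·B·(1−ν²)/E_s · I_f.
E_s = 11.4 MPa = 11400 kPa.
S_e = 136 × 4.5 × (1 − 0.29²) / 11400 × 0.88
    = 136 × 4.5 × 0.9159 / 11400 × 0.88
    = 0.04327 m = 43.27 mm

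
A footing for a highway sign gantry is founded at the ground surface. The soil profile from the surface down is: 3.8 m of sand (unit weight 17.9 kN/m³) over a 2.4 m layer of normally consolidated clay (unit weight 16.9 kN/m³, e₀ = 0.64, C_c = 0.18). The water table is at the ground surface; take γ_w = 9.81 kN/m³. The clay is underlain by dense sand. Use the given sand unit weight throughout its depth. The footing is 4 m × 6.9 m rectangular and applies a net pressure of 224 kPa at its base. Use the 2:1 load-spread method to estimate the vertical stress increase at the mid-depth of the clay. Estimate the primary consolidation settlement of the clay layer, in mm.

Mid-depth of clay below the ground surface: z = 3.8 + 2.4/2 = 5 m.
Total vertical stress at mid-clay: σ_v = 17.9×3.8 + 16.9×1.2 = 88.3 kPa.
Pore pressure: u = 9.81×(5 − 0) = 49.05 kPa.
Initial effective stress: σ'_0 = σ_v − u = 88.3 − 49.05 = 39.25 kPa.
Stress increase at mid-clay by the 2:1 spreading method:
Δσ = qBL/((B+z)(L+z)) = 224×4×6.9/((4+5)(6.9+5)) = 57.725 kPa
Final effective stress: σ'_f = σ'_0 + Δσ = 39.25 + 57.725 = 96.975 kPa.
Normally consolidated clay, so the full stress increment lies on the virgin compression line:
S_c = C_c·H/(1+e₀)·log₁₀(σ'_f/σ'_0) = 0.18×2.4/(1+0.64)×log₁₀(96.975/39.25)
    = 0.26341 × 0.39282 = 0.1035 m

S_c ≈ 103 mm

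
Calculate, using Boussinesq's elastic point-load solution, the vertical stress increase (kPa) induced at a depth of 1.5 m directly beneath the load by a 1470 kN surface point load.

Δσ_z ≈ 312 kPa

Boussinesq vertical stress below a point load on an elastic half-space:
Δσ_z = 3P/(2πz²) · [1 + (r/z)²]^(−5/2)
r/z = 0/1.5 = 0; [1+(r/z)²]^(−5/2) = 1.
Δσ_z = 3×1470/(2π×1.5²) × 1 = 311.94 × 1 = 311.9 kPa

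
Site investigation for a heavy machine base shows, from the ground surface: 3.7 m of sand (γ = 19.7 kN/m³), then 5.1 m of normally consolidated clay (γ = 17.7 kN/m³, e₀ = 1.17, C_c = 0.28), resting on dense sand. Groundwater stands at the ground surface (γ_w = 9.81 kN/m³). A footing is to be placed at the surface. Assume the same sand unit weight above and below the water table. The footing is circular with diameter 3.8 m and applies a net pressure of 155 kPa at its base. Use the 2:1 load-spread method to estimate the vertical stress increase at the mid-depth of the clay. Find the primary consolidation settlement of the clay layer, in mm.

Mid-depth of clay below the ground surface: z = 3.7 + 5.1/2 = 6.25 m.
Total vertical stress at mid-clay: σ_v = 19.7×3.7 + 17.7×2.55 = 118.03 kPa.
Pore pressure: u = 9.81×(6.25 − 0) = 61.312 kPa.
Initial effective stress: σ'_0 = σ_v − u = 118.03 − 61.312 = 56.718 kPa.
Stress increase at mid-clay by the 2:1 spreading method:
Δσ ≈ qD²/(D+z)² = 155×3.8²/(3.8+6.25)² = 22.16 kPa
Final effective stress: σ'_f = σ'_0 + Δσ = 56.718 + 22.16 = 78.878 kPa.
Normally consolidated clay, so the full stress increment lies on the virgin compression line:
S_c = C_c·H/(1+e₀)·log₁₀(σ'_f/σ'_0) = 0.28×5.1/(1+1.17)×log₁₀(78.878/56.718)
    = 0.65806 × 0.14323 = 0.09425 m

S_c ≈ 94.3 mm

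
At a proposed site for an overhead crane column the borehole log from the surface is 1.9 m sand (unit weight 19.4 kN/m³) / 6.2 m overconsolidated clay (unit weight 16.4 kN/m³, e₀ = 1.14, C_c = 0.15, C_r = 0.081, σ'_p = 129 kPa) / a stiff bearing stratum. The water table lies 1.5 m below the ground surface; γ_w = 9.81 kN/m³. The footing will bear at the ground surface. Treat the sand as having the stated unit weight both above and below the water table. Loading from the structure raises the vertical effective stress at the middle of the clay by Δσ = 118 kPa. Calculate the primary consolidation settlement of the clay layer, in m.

S_c ≈ 0.144 m

Mid-depth of clay below the ground surface: z = 1.9 + 6.2/2 = 5 m.
Total vertical stress at mid-clay: σ_v = 19.4×1.9 + 16.4×3.1 = 87.7 kPa.
Pore pressure: u = 9.81×(5 − 1.5) = 34.335 kPa.
Initial effective stress: σ'_0 = σ_v − u = 87.7 − 34.335 = 53.365 kPa.
Final effective stress: σ'_f = 53.365 + 118 = 171.37 kPa.
σ'_f = 171.37 > σ'_p = 129 kPa, so the stress path crosses the preconsolidation pressure — recompression up to σ'_p, then virgin compression beyond:
S_c = H/(1+e₀)·[C_r·log₁₀(σ'_p/σ'_0) + C_c·log₁₀(σ'_f/σ'_p)]
    = 6.2/2.14 × [0.081×log₁₀(129/53.365) + 0.15×log₁₀(171.37/129)]
    = 2.8972 × [0.03105 + 0.018502] = 0.1436 m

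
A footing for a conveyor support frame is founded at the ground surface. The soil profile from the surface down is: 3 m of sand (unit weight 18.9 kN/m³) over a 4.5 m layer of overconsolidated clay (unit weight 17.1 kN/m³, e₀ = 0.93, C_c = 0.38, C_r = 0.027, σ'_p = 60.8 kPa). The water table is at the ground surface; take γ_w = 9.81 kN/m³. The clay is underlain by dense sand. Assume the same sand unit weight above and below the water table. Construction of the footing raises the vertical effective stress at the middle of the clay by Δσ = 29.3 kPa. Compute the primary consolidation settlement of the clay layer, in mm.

S_c ≈ 79.3 mm

Mid-depth of clay below the ground surface: z = 3 + 4.5/2 = 5.25 m.
Total vertical stress at mid-clay: σ_v = 18.9×3 + 17.1×2.25 = 95.175 kPa.
Pore pressure: u = 9.81×(5.25 − 0) = 51.503 kPa.
Initial effective stress: σ'_0 = σ_v − u = 95.175 − 51.503 = 43.672 kPa.
Final effective stress: σ'_f = 43.672 + 29.3 = 72.972 kPa.
σ'_f = 72.972 > σ'_p = 60.8 kPa, so the stress path crosses the preconsolidation pressure — recompression up to σ'_p, then virgin compression beyond:
S_c = H/(1+e₀)·[C_r·log₁₀(σ'_p/σ'_0) + C_c·log₁₀(σ'_f/σ'_p)]
    = 4.5/1.93 × [0.027×log₁₀(60.8/43.672) + 0.38×log₁₀(72.972/60.8)]
    = 2.3316 × [0.0038799 + 0.030116] = 0.07926 m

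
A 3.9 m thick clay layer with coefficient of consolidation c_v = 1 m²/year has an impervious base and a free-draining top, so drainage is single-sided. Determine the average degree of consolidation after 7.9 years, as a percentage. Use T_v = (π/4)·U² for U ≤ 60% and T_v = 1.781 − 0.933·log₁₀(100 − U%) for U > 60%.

U ≈ 77.5 %

Drainage path length: H_d = H = 3.9 m (single drainage).
T_v = c_v·t/H_d² = 1×7.9/3.9² = 0.5194.
T_v = 0.5194 corresponds to the U > 60% branch:
U = 1 − 10^((1.781 − T_v)/0.933)/100 = 0.775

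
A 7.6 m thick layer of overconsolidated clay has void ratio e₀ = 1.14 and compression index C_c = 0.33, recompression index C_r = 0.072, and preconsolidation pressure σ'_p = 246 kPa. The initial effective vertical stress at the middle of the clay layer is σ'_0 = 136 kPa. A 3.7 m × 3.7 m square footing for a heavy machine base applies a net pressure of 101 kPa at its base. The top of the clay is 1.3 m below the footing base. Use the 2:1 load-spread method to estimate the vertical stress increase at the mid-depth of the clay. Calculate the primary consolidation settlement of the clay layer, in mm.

S_c ≈ 13.7 mm

Mid-depth of clay below the footing base: z = 1.3 + 7.6/2 = 5.1 m.
Stress increase at mid-clay by the 2:1 spreading method:
Δσ = qBL/((B+z)(L+z)) = 101×3.7×3.7/((3.7+5.1)(3.7+5.1)) = 17.855 kPa
Final effective stress: σ'_f = 136 + 17.855 = 153.85 kPa.
σ'_f = 153.85 ≤ σ'_p = 246 kPa, so the clay remains overconsolidated and only the recompression index applies:
S_c = C_r·H/(1+e₀)·log₁₀(σ'_f/σ'_0) = 0.072×7.6/2.14×log₁₀(153.85/136)
    = 0.2557 × 0.053559 = 0.0137 m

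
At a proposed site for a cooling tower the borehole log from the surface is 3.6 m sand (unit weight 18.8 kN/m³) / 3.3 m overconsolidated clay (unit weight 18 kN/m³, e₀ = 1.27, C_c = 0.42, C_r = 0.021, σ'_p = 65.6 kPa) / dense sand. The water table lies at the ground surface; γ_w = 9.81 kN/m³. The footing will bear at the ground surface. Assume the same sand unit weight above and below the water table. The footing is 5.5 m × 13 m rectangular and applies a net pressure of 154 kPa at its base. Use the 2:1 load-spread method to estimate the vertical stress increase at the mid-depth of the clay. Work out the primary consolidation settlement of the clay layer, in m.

Mid-depth of clay below the ground surface: z = 3.6 + 3.3/2 = 5.25 m.
Total vertical stress at mid-clay: σ_v = 18.8×3.6 + 18×1.65 = 97.38 kPa.
Pore pressure: u = 9.81×(5.25 − 0) = 51.503 kPa.
Initial effective stress: σ'_0 = σ_v − u = 97.38 − 51.503 = 45.877 kPa.
Stress increase at mid-clay by the 2:1 spreading method:
Δσ = qBL/((B+z)(L+z)) = 154×5.5×13/((5.5+5.25)(13+5.25)) = 56.125 kPa
Final effective stress: σ'_f = 45.877 + 56.125 = 102 kPa.
σ'_f = 102 > σ'_p = 65.6 kPa, so the stress path crosses the preconsolidation pressure — recompression up to σ'_p, then virgin compression beyond:
S_c = H/(1+e₀)·[C_r·log₁₀(σ'_p/σ'_0) + C_c·log₁₀(σ'_f/σ'_p)]
    = 3.3/2.27 × [0.021×log₁₀(65.6/45.877) + 0.42×log₁₀(102/65.6)]
    = 1.4537 × [0.0032615 + 0.080512] = 0.1218 m

S_c ≈ 0.122 m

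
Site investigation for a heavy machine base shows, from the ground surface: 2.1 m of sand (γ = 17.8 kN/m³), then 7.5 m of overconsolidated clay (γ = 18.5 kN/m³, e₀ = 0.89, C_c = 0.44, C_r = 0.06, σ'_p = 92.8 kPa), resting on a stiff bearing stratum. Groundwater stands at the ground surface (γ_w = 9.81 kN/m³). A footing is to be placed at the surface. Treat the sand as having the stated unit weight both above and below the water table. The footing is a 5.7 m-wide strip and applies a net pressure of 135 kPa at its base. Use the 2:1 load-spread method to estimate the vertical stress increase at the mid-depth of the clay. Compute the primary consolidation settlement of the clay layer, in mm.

Mid-depth of clay below the ground surface: z = 2.1 + 7.5/2 = 5.85 m.
Total vertical stress at mid-clay: σ_v = 17.8×2.1 + 18.5×3.75 = 106.75 kPa.
Pore pressure: u = 9.81×(5.85 − 0) = 57.389 kPa.
Initial effective stress: σ'_0 = σ_v − u = 106.75 − 57.389 = 49.361 kPa.
Stress increase at mid-clay by the 2:1 spreading method:
Δσ = qB/(B+z) = 135×5.7/(5.7+5.85) = 66.623 kPa
Final effective stress: σ'_f = 49.361 + 66.623 = 115.98 kPa.
σ'_f = 115.98 > σ'_p = 92.8 kPa, so the stress path crosses the preconsolidation pressure — recompression up to σ'_p, then virgin compression beyond:
S_c = H/(1+e₀)·[C_r·log₁₀(σ'_p/σ'_0) + C_c·log₁₀(σ'_f/σ'_p)]
    = 7.5/1.89 × [0.06×log₁₀(92.8/49.361) + 0.44×log₁₀(115.98/92.8)]
    = 3.9683 × [0.01645 + 0.042607] = 0.2344 m

S_c ≈ 234 mm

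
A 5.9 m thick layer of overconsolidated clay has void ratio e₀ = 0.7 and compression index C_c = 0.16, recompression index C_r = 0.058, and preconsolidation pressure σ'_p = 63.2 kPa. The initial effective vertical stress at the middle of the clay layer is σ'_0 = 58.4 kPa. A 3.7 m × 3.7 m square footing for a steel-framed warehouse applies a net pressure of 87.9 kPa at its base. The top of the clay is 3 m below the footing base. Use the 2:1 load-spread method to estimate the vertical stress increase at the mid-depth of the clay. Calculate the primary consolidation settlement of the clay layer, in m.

Mid-depth of clay below the footing base: z = 3 + 5.9/2 = 5.95 m.
Stress increase at mid-clay by the 2:1 spreading method:
Δσ = qBL/((B+z)(L+z)) = 87.9×3.7×3.7/((3.7+5.95)(3.7+5.95)) = 12.922 kPa
Final effective stress: σ'_f = 58.4 + 12.922 = 71.322 kPa.
σ'_f = 71.322 > σ'_p = 63.2 kPa, so the stress path crosses the preconsolidation pressure — recompression up to σ'_p, then virgin compression beyond:
S_c = H/(1+e₀)·[C_r·log₁₀(σ'_p/σ'_0) + C_c·log₁₀(σ'_f/σ'_p)]
    = 5.9/1.7 × [0.058×log₁₀(63.2/58.4) + 0.16×log₁₀(71.322/63.2)]
    = 3.4706 × [0.0019896 + 0.008401] = 0.03606 m

S_c ≈ 0.0361 m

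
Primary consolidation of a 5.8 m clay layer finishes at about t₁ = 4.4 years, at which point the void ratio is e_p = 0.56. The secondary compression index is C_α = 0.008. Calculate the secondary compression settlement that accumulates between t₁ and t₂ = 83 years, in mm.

Secondary compression: S_s = C_α·H/(1+e_p)·log₁₀(t₂/t₁)
S_s = 0.008×5.8/(1+0.56)×log₁₀(83/4.4)
    = 0.02974 × 1.276 = 0.03794 m

S_s ≈ 37.9 mm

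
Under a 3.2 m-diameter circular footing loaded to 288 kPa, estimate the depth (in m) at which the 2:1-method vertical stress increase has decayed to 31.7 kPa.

z ≈ 6.45 m

2:1 spreading — at depth z the loaded area has grown by z in each plan dimension:
qD²/(D+z)² = Δσ_z ⇒ z = D(√(q/Δσ_z) − 1) = 3.2×(√(288/31.7) − 1) = 6.445 m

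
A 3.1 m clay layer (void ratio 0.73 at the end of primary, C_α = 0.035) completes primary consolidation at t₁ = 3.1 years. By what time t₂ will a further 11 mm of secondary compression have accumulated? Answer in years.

S_s = C_α·H/(1+e_p)·log₁₀(t₂/t₁) ⇒ log₁₀(t₂/t₁) = S_s·(1+e_p)/(C_α·H).
log₁₀(t₂/t₁) = 0.011 × (1+0.73) / (0.035×3.1) = 0.1754
t₂ = t₁ × 10^0.1754 = 3.1 × 1.498 = 4.643 years

t₂ ≈ 4.64 years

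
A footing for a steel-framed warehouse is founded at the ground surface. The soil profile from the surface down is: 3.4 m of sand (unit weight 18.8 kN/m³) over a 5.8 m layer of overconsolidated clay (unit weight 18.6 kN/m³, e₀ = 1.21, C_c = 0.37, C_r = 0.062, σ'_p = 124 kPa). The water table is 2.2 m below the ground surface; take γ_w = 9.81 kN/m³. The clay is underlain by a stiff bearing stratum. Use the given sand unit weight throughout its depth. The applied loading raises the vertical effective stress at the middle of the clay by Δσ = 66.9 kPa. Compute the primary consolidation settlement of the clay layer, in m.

S_c ≈ 0.0977 m

Mid-depth of clay below the ground surface: z = 3.4 + 5.8/2 = 6.3 m.
Total vertical stress at mid-clay: σ_v = 18.8×3.4 + 18.6×2.9 = 117.86 kPa.
Pore pressure: u = 9.81×(6.3 − 2.2) = 40.221 kPa.
Initial effective stress: σ'_0 = σ_v − u = 117.86 − 40.221 = 77.639 kPa.
Final effective stress: σ'_f = 77.639 + 66.9 = 144.54 kPa.
σ'_f = 144.54 > σ'_p = 124 kPa, so the stress path crosses the preconsolidation pressure — recompression up to σ'_p, then virgin compression beyond:
S_c = H/(1+e₀)·[C_r·log₁₀(σ'_p/σ'_0) + C_c·log₁₀(σ'_f/σ'_p)]
    = 5.8/2.21 × [0.062×log₁₀(124/77.639) + 0.37×log₁₀(144.54/124)]
    = 2.6244 × [0.012607 + 0.02463] = 0.09772 m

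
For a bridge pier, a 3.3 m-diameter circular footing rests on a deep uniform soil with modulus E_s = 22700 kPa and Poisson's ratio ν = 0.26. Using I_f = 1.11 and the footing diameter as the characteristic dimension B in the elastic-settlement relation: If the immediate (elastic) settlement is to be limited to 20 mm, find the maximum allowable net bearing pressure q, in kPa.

q ≈ 133 kPa

S_e = q·B·(1−ν²)/E_s · I_f  ⇒  q = S_e·E_s / (B·(1−ν²)·I_f).
q = 0.02 × 22700 / (3.3 × 0.9324 × 1.11) = 132.9 kPa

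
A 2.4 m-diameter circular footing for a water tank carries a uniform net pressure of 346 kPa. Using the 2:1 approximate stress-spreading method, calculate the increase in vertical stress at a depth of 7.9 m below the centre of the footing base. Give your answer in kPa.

Δσ_z ≈ 18.8 kPa

By the 2:1 method the load spreads at 1 horizontal : 2 vertical, so at depth z the loaded area has grown by z in each plan dimension:
Δσ ≈ qD²/(D+z)² = 346×2.4²/(2.4+7.9)² = 18.786 kPa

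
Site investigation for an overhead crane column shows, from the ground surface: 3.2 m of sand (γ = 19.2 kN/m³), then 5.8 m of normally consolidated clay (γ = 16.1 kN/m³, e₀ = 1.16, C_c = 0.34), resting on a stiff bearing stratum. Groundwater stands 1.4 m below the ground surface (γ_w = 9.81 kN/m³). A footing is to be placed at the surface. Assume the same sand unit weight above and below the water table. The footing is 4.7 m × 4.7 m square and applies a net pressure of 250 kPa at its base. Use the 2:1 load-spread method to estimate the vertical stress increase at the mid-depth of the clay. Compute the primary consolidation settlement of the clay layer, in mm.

Mid-depth of clay below the ground surface: z = 3.2 + 5.8/2 = 6.1 m.
Total vertical stress at mid-clay: σ_v = 19.2×3.2 + 16.1×2.9 = 108.13 kPa.
Pore pressure: u = 9.81×(6.1 − 1.4) = 46.107 kPa.
Initial effective stress: σ'_0 = σ_v − u = 108.13 − 46.107 = 62.023 kPa.
Stress increase at mid-clay by the 2:1 spreading method:
Δσ = qBL/((B+z)(L+z)) = 250×4.7×4.7/((4.7+6.1)(4.7+6.1)) = 47.347 kPa
Final effective stress: σ'_f = σ'_0 + Δσ = 62.023 + 47.347 = 109.37 kPa.
Normally consolidated clay, so the full stress increment lies on the virgin compression line:
S_c = C_c·H/(1+e₀)·log₁₀(σ'_f/σ'_0) = 0.34×5.8/(1+1.16)×log₁₀(109.37/62.023)
    = 0.91296 × 0.24635 = 0.2249 m

S_c ≈ 225 mm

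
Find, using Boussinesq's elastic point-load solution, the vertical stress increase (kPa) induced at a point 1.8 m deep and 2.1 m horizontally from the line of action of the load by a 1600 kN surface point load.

Boussinesq vertical stress below a point load on an elastic half-space:
Δσ_z = 3P/(2πz²) · [1 + (r/z)²]^(−5/2)
r/z = 2.1/1.8 = 1.1667; [1+(r/z)²]^(−5/2) = 0.11674.
Δσ_z = 3×1600/(2π×1.8²) × 0.11674 = 235.79 × 0.11674 = 27.53 kPa

Δσ_z ≈ 27.5 kPa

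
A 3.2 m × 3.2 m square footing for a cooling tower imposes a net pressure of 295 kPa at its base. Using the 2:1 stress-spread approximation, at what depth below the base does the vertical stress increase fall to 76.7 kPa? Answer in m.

2:1 spreading — at depth z the loaded area has grown by z in each plan dimension:
qB²/(B+z)² = Δσ_z ⇒ z = B(√(q/Δσ_z) − 1) = 3.2×(√(295/76.7) − 1) = 3.076 m

z ≈ 3.08 m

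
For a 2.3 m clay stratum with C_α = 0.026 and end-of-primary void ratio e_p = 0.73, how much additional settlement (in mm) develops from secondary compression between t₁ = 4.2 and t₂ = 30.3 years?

S_s ≈ 29.7 mm

Secondary compression: S_s = C_α·H/(1+e_p)·log₁₀(t₂/t₁)
S_s = 0.026×2.3/(1+0.73)×log₁₀(30.3/4.2)
    = 0.03457 × 0.8582 = 0.02966 m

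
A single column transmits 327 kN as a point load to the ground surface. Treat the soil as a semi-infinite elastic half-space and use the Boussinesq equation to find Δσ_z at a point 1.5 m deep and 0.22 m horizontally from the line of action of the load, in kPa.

Δσ_z ≈ 65.8 kPa

Boussinesq vertical stress below a point load on an elastic half-space:
Δσ_z = 3P/(2πz²) · [1 + (r/z)²]^(−5/2)
r/z = 0.22/1.5 = 0.14667; [1+(r/z)²]^(−5/2) = 0.94818.
Δσ_z = 3×327/(2π×1.5²) × 0.94818 = 69.392 × 0.94818 = 65.8 kPa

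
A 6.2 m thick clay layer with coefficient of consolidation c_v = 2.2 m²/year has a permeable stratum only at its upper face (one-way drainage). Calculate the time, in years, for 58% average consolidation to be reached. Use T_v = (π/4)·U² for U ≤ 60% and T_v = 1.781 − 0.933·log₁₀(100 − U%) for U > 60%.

t ≈ 4.62 years

Drainage path length: H_d = H = 6.2 m (single drainage).
U ≤ 60%: T_v = (π/4)·U² = (π/4)×0.58² = 0.26421.
t = T_v·H_d²/c_v = 0.26421×6.2²/2.2 = 4.616 years.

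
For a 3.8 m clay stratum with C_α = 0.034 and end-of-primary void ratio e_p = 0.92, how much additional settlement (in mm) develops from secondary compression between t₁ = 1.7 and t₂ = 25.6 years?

S_s ≈ 79.3 mm

Secondary compression: S_s = C_α·H/(1+e_p)·log₁₀(t₂/t₁)
S_s = 0.034×3.8/(1+0.92)×log₁₀(25.6/1.7)
    = 0.06729 × 1.178 = 0.07926 m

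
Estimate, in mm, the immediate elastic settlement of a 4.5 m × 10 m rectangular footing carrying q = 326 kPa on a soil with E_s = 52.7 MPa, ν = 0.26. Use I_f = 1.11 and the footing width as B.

S_e ≈ 28.8 mm

Immediate (elastic) settlement: S_e = q·B·(1−ν²)/E_s · I_f.
E_s = 52.7 MPa = 52700 kPa.
S_e = 326 × 4.5 × (1 − 0.26²) / 52700 × 1.11
    = 326 × 4.5 × 0.9324 / 52700 × 1.11
    = 0.02881 m = 28.81 mm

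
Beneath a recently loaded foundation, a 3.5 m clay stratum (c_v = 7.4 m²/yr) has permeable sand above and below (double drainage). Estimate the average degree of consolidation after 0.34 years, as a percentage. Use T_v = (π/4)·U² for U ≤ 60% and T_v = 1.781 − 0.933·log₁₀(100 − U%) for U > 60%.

U ≈ 89.3 %

Drainage path length: H_d = H/2 = 1.75 m (double drainage).
T_v = c_v·t/H_d² = 7.4×0.34/1.75² = 0.82155.
T_v = 0.82155 corresponds to the U > 60% branch:
U = 1 − 10^((1.781 − T_v)/0.933)/100 = 0.8933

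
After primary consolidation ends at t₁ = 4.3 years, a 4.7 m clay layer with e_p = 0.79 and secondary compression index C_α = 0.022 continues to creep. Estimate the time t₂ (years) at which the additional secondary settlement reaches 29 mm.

S_s = C_α·H/(1+e_p)·log₁₀(t₂/t₁) ⇒ log₁₀(t₂/t₁) = S_s·(1+e_p)/(C_α·H).
log₁₀(t₂/t₁) = 0.029 × (1+0.79) / (0.022×4.7) = 0.502
t₂ = t₁ × 10^0.502 = 4.3 × 3.177 = 13.66 years

t₂ ≈ 13.7 years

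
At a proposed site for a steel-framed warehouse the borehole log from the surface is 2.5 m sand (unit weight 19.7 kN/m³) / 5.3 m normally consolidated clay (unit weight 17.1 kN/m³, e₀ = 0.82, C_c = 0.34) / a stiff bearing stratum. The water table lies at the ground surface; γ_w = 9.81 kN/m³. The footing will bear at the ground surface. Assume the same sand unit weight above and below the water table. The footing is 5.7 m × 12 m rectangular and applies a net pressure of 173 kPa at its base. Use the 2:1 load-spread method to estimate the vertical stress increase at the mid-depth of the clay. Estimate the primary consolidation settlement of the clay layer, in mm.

Mid-depth of clay below the ground surface: z = 2.5 + 5.3/2 = 5.15 m.
Total vertical stress at mid-clay: σ_v = 19.7×2.5 + 17.1×2.65 = 94.565 kPa.
Pore pressure: u = 9.81×(5.15 − 0) = 50.522 kPa.
Initial effective stress: σ'_0 = σ_v − u = 94.565 − 50.522 = 44.043 kPa.
Stress increase at mid-clay by the 2:1 spreading method:
Δσ = qBL/((B+z)(L+z)) = 173×5.7×12/((5.7+5.15)(12+5.15)) = 63.593 kPa
Final effective stress: σ'_f = σ'_0 + Δσ = 44.043 + 63.593 = 107.64 kPa.
Normally consolidated clay, so the full stress increment lies on the virgin compression line:
S_c = C_c·H/(1+e₀)·log₁₀(σ'_f/σ'_0) = 0.34×5.3/(1+0.82)×log₁₀(107.64/44.043)
    = 0.99011 × 0.3881 = 0.3843 m

S_c ≈ 384 mm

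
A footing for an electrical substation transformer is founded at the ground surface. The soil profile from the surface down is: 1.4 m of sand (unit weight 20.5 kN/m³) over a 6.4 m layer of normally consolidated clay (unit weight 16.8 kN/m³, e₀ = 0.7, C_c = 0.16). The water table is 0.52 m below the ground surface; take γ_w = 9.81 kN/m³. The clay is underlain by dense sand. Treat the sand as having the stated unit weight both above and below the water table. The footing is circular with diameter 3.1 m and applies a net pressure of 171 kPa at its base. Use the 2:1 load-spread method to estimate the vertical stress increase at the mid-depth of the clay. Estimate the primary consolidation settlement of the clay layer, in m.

S_c ≈ 0.131 m

Mid-depth of clay below the ground surface: z = 1.4 + 6.4/2 = 4.6 m.
Total vertical stress at mid-clay: σ_v = 20.5×1.4 + 16.8×3.2 = 82.46 kPa.
Pore pressure: u = 9.81×(4.6 − 0.52) = 40.025 kPa.
Initial effective stress: σ'_0 = σ_v − u = 82.46 − 40.025 = 42.435 kPa.
Stress increase at mid-clay by the 2:1 spreading method:
Δσ ≈ qD²/(D+z)² = 171×3.1²/(3.1+4.6)² = 27.716 kPa
Final effective stress: σ'_f = σ'_0 + Δσ = 42.435 + 27.716 = 70.151 kPa.
Normally consolidated clay, so the full stress increment lies on the virgin compression line:
S_c = C_c·H/(1+e₀)·log₁₀(σ'_f/σ'_0) = 0.16×6.4/(1+0.7)×log₁₀(70.151/42.435)
    = 0.60235 × 0.21831 = 0.1315 m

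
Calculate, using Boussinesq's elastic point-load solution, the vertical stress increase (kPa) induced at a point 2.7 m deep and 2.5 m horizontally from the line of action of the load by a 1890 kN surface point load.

Boussinesq vertical stress below a point load on an elastic half-space:
Δσ_z = 3P/(2πz²) · [1 + (r/z)²]^(−5/2)
r/z = 2.5/2.7 = 0.92593; [1+(r/z)²]^(−5/2) = 0.2127.
Δσ_z = 3×1890/(2π×2.7²) × 0.2127 = 123.79 × 0.2127 = 26.33 kPa

Δσ_z ≈ 26.3 kPa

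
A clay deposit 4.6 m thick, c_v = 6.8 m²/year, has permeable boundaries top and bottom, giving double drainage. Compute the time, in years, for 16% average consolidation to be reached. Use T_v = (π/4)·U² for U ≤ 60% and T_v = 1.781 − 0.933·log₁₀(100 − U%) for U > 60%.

Drainage path length: H_d = H/2 = 2.3 m (double drainage).
U ≤ 60%: T_v = (π/4)·U² = (π/4)×0.16² = 0.020106.
t = T_v·H_d²/c_v = 0.020106×2.3²/6.8 = 0.01564 years.

t ≈ 0.0156 years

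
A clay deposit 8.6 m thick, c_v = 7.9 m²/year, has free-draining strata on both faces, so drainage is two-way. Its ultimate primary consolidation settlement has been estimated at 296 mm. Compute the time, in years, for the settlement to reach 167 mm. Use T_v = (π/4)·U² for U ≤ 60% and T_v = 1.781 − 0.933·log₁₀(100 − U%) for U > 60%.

t ≈ 0.585 years

Drainage path length: H_d = H/2 = 4.3 m (double drainage).
U = S(t)/S_ult = 167/296 = 0.5642.
U ≤ 60%: T_v = (π/4)·U² = (π/4)×0.56419² = 0.25.
t = T_v·H_d²/c_v = 0.25×4.3²/7.9 = 0.5851 years.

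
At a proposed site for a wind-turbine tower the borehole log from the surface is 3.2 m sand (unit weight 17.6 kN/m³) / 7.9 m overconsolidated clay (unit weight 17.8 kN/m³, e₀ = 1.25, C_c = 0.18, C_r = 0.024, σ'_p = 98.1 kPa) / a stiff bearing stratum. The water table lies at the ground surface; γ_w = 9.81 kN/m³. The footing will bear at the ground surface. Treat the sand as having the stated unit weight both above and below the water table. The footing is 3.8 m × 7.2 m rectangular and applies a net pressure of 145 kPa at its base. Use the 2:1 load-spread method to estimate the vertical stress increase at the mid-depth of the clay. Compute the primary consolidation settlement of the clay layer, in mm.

Mid-depth of clay below the ground surface: z = 3.2 + 7.9/2 = 7.15 m.
Total vertical stress at mid-clay: σ_v = 17.6×3.2 + 17.8×3.95 = 126.63 kPa.
Pore pressure: u = 9.81×(7.15 − 0) = 70.142 kPa.
Initial effective stress: σ'_0 = σ_v − u = 126.63 − 70.142 = 56.488 kPa.
Stress increase at mid-clay by the 2:1 spreading method:
Δσ = qBL/((B+z)(L+z)) = 145×3.8×7.2/((3.8+7.15)(7.2+7.15)) = 25.247 kPa
Final effective stress: σ'_f = 56.488 + 25.247 = 81.735 kPa.
σ'_f = 81.735 ≤ σ'_p = 98.1 kPa, so the clay remains overconsolidated and only the recompression index applies:
S_c = C_r·H/(1+e₀)·log₁₀(σ'_f/σ'_0) = 0.024×7.9/2.25×log₁₀(81.735/56.488)
    = 0.084266 × 0.16045 = 0.01352 m

S_c ≈ 13.5 mm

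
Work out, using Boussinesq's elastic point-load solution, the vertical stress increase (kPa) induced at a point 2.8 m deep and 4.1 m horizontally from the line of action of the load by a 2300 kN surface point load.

Δσ_z ≈ 7.99 kPa

Boussinesq vertical stress below a point load on an elastic half-space:
Δσ_z = 3P/(2πz²) · [1 + (r/z)²]^(−5/2)
r/z = 4.1/2.8 = 1.4643; [1+(r/z)²]^(−5/2) = 0.057049.
Δσ_z = 3×2300/(2π×2.8²) × 0.057049 = 140.07 × 0.057049 = 7.991 kPa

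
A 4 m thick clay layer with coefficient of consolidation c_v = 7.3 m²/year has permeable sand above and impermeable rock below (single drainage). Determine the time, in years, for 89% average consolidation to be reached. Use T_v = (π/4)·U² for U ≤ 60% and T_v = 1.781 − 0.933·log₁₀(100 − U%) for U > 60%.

t ≈ 1.77 years

Drainage path length: H_d = H = 4 m (single drainage).
U > 60%: T_v = 1.781 − 0.933·log₁₀(100 − 89) = 0.80938.
t = T_v·H_d²/c_v = 0.80938×4²/7.3 = 1.774 years.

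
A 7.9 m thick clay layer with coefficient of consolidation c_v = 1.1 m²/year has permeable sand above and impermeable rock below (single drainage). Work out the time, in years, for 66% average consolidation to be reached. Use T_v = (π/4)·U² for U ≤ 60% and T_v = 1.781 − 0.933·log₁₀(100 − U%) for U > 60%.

Drainage path length: H_d = H = 7.9 m (single drainage).
U > 60%: T_v = 1.781 − 0.933·log₁₀(100 − 66) = 0.35213.
t = T_v·H_d²/c_v = 0.35213×7.9²/1.1 = 19.98 years.

t ≈ 20 years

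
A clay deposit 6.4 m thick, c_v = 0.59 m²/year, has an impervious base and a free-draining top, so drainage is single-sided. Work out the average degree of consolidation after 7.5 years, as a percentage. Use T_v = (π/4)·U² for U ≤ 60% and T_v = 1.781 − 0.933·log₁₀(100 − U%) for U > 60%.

U ≈ 37.1 %

Drainage path length: H_d = H = 6.4 m (single drainage).
T_v = c_v·t/H_d² = 0.59×7.5/6.4² = 0.10803.
T_v = 0.10803 corresponds to the U ≤ 60% branch:
U = √(4T_v/π) = 0.3709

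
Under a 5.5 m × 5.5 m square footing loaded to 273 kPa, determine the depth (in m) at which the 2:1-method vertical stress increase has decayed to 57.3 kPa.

z ≈ 6.51 m

2:1 spreading — at depth z the loaded area has grown by z in each plan dimension:
qB²/(B+z)² = Δσ_z ⇒ z = B(√(q/Δσ_z) − 1) = 5.5×(√(273/57.3) − 1) = 6.505 m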